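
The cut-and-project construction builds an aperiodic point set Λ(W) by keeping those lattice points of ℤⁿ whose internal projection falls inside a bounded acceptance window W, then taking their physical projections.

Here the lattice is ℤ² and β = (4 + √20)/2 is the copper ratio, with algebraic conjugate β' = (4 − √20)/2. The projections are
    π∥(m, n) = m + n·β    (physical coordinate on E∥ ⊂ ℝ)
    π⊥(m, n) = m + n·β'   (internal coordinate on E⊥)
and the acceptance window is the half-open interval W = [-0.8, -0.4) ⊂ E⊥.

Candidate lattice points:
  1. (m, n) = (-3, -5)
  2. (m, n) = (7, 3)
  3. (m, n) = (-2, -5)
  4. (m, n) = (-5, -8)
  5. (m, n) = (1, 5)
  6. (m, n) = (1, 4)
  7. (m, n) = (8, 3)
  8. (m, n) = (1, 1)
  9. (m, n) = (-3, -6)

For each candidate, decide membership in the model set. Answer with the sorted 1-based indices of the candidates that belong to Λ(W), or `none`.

Numerically β ≈ 4.23607 and β' = −1/β ≈ -0.23607.
[1] lift (-3,-5): star map gives -1.81966; window check -0.8 ≤ -1.81966 < -0.4 is false → out
[2] lift (7,3): star map gives 6.29180; window check -0.8 ≤ 6.29180 < -0.4 is false → out
[3] lift (-2,-5): star map gives -0.81966; window check -0.8 ≤ -0.81966 < -0.4 is false → out
[4] lift (-5,-8): star map gives -3.11146; window check -0.8 ≤ -3.11146 < -0.4 is false → out
[5] lift (1,5): star map gives -0.18034; window check -0.8 ≤ -0.18034 < -0.4 is false → out
[6] lift (1,4): star map gives 0.05573; window check -0.8 ≤ 0.05573 < -0.4 is false → out
[7] lift (8,3): star map gives 7.29180; window check -0.8 ≤ 7.29180 < -0.4 is false → out
[8] lift (1,1): star map gives 0.76393; window check -0.8 ≤ 0.76393 < -0.4 is false → out
[9] lift (-3,-6): star map gives -1.58359; window check -0.8 ≤ -1.58359 < -0.4 is false → out

none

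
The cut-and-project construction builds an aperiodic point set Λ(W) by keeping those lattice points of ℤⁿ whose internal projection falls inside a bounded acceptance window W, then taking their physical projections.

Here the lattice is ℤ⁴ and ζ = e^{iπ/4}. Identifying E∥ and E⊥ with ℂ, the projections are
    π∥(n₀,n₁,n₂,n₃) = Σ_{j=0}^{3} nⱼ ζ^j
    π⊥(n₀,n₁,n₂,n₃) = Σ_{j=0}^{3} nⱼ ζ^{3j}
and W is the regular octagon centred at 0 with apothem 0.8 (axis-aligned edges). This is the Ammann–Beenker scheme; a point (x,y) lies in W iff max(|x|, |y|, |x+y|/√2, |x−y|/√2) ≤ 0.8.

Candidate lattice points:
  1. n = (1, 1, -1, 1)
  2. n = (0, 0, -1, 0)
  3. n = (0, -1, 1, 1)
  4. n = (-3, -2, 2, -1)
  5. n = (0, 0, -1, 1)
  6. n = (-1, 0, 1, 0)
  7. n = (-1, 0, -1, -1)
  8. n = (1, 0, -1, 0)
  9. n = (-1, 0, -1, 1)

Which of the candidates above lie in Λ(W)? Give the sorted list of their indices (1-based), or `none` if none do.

none

With ζ = e^{iπ/4} the internal vectors are ζ^0,ζ^3,ζ^6,ζ^9.
candidate 1: n = (1, 1, -1, 1) → π⊥ ≈ (+1.00000, +2.41421); max(|x|,|y|,|x±y|/√2) = 2.41421 > 0.8 ⇒ ∉ W
candidate 2: n = (0, 0, -1, 0) → π⊥ ≈ (+0.00000, +1.00000); max(|x|,|y|,|x±y|/√2) = 1.00000 > 0.8 ⇒ ∉ W
candidate 3: n = (0, -1, 1, 1) → π⊥ ≈ (+1.41421, -1.00000); max(|x|,|y|,|x±y|/√2) = 1.70711 > 0.8 ⇒ ∉ W
candidate 4: n = (-3, -2, 2, -1) → π⊥ ≈ (-2.29289, -4.12132); max(|x|,|y|,|x±y|/√2) = 4.53553 > 0.8 ⇒ ∉ W
candidate 5: n = (0, 0, -1, 1) → π⊥ ≈ (+0.70711, +1.70711); max(|x|,|y|,|x±y|/√2) = 1.70711 > 0.8 ⇒ ∉ W
candidate 6: n = (-1, 0, 1, 0) → π⊥ ≈ (-1.00000, -1.00000); max(|x|,|y|,|x±y|/√2) = 1.41421 > 0.8 ⇒ ∉ W
candidate 7: n = (-1, 0, -1, -1) → π⊥ ≈ (-1.70711, +0.29289); max(|x|,|y|,|x±y|/√2) = 1.70711 > 0.8 ⇒ ∉ W
candidate 8: n = (1, 0, -1, 0) → π⊥ ≈ (+1.00000, +1.00000); max(|x|,|y|,|x±y|/√2) = 1.41421 > 0.8 ⇒ ∉ W
candidate 9: n = (-1, 0, -1, 1) → π⊥ ≈ (-0.29289, +1.70711); max(|x|,|y|,|x±y|/√2) = 1.70711 > 0.8 ⇒ ∉ W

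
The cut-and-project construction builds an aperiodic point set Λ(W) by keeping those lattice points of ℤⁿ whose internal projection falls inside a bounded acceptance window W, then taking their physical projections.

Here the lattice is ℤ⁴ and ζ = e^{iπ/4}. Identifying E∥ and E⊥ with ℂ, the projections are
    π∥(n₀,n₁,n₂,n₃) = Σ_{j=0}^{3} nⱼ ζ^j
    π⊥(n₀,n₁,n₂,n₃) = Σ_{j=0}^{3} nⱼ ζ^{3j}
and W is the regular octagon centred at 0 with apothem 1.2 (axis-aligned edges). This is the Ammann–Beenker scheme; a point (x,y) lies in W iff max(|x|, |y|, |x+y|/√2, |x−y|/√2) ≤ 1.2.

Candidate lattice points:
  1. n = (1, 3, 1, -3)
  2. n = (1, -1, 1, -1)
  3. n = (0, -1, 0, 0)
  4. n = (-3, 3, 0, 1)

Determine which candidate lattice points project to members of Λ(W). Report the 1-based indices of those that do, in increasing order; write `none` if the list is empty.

π⊥(n) = n₀ + n₁ζ³ + n₂ζ⁶ + n₃ζ⁹ where ζ = e^{iπ/4}.
#1 (1, 3, 1, -3): internal (-3.2426, -1.0000); octagon support 3.2426 vs apothem 1.2 → ∉ W
#2 (1, -1, 1, -1): internal (1.0000, -2.4142); octagon support 2.4142 vs apothem 1.2 → ∉ W
#3 (0, -1, 0, 0): internal (0.7071, -0.7071); octagon support 1.0000 vs apothem 1.2 → ∈ W
#4 (-3, 3, 0, 1): internal (-4.4142, 2.8284); octagon support 5.1213 vs apothem 1.2 → ∉ W

3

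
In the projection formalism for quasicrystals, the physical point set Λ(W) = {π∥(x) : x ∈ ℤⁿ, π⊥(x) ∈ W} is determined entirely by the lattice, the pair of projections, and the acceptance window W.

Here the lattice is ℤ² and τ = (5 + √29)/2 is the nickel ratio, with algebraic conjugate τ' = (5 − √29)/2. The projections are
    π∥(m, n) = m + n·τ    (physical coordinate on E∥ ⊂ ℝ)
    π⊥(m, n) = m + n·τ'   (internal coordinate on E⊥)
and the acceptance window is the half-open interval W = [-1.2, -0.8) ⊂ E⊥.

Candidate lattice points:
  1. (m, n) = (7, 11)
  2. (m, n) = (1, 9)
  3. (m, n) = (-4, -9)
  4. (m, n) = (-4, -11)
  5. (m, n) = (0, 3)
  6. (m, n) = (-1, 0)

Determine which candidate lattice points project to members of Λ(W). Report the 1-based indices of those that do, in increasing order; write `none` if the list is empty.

6

Numerically τ ≈ 5.1926 and τ' = −1/τ ≈ -0.1926.
#1 (7,11): internal coord 7 + (11)·τ' = +4.8816; +4.8816 ∉ [-1.2, -0.8) → out
#2 (1,9): internal coord 1 + (9)·τ' = -0.7332; -0.7332 ∉ [-1.2, -0.8) → out
#3 (-4,-9): internal coord -4 + (-9)·τ' = -2.2668; -2.2668 ∉ [-1.2, -0.8) → out
#4 (-4,-11): internal coord -4 + (-11)·τ' = -1.8816; -1.8816 ∉ [-1.2, -0.8) → out
#5 (0,3): internal coord 0 + (3)·τ' = -0.5777; -0.5777 ∉ [-1.2, -0.8) → out
#6 (-1,0): internal coord -1 + (0)·τ' = -1.0000; -1.0000 ∈ [-1.2, -0.8) → IN Λ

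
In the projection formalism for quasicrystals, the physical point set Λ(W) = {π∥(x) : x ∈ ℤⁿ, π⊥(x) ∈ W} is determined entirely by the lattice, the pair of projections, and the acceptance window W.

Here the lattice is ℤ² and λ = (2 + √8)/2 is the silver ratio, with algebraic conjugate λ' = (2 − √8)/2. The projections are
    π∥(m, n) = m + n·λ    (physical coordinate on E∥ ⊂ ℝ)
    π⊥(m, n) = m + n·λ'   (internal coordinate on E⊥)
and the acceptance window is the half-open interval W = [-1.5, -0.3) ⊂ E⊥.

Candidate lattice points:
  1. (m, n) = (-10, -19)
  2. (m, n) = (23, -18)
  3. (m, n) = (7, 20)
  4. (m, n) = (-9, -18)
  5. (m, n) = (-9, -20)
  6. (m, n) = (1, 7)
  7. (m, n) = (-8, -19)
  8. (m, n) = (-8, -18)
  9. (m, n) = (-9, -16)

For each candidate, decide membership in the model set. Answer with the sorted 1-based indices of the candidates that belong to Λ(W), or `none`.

λ' = (2−√8)/2 ≈ -0.414214.
candidate 1: (m,n)=(-10,-19) → π∥ = -10-19·λ ≈ -55.870058, π⊥ = -10-19·λ' ≈ -2.129942 ∉ [-1.5, -0.3) ⇒ out
candidate 2: (m,n)=(23,-18) → π∥ = 23-18·λ ≈ -20.455844, π⊥ = 23-18·λ' ≈ 30.455844 ∉ [-1.5, -0.3) ⇒ out
candidate 3: (m,n)=(7,20) → π∥ = 7+20·λ ≈ 55.284271, π⊥ = 7+20·λ' ≈ -1.284271 ∈ [-1.5, -0.3) ⇒ IN Λ
candidate 4: (m,n)=(-9,-18) → π∥ = -9-18·λ ≈ -52.455844, π⊥ = -9-18·λ' ≈ -1.544156 ∉ [-1.5, -0.3) ⇒ out
candidate 5: (m,n)=(-9,-20) → π∥ = -9-20·λ ≈ -57.284271, π⊥ = -9-20·λ' ≈ -0.715729 ∈ [-1.5, -0.3) ⇒ IN Λ
candidate 6: (m,n)=(1,7) → π∥ = 1+7·λ ≈ 17.899495, π⊥ = 1+7·λ' ≈ -1.899495 ∉ [-1.5, -0.3) ⇒ out
candidate 7: (m,n)=(-8,-19) → π∥ = -8-19·λ ≈ -53.870058, π⊥ = -8-19·λ' ≈ -0.129942 ∉ [-1.5, -0.3) ⇒ out
candidate 8: (m,n)=(-8,-18) → π∥ = -8-18·λ ≈ -51.455844, π⊥ = -8-18·λ' ≈ -0.544156 ∈ [-1.5, -0.3) ⇒ IN Λ
candidate 9: (m,n)=(-9,-16) → π∥ = -9-16·λ ≈ -47.627417, π⊥ = -9-16·λ' ≈ -2.372583 ∉ [-1.5, -0.3) ⇒ out

3, 5, 8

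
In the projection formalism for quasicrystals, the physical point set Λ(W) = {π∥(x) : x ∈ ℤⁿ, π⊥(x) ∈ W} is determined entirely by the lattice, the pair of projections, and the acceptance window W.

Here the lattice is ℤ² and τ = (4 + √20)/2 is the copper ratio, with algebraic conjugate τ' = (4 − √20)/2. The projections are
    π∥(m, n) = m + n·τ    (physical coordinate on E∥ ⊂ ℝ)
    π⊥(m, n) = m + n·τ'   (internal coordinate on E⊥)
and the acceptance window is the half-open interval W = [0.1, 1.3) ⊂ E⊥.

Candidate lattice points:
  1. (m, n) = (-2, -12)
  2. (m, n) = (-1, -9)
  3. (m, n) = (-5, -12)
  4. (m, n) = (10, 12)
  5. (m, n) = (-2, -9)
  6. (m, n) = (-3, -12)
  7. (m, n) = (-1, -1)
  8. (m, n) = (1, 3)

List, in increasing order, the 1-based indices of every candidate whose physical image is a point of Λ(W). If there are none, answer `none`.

1, 2, 5, 8

Numerically τ ≈ 4.2361 and τ' = −1/τ ≈ -0.2361.
#1 (-2,-12): internal coord -2 + (-12)·τ' = +0.8328; +0.8328 ∈ [0.1, 1.3) → IN Λ
#2 (-1,-9): internal coord -1 + (-9)·τ' = +1.1246; +1.1246 ∈ [0.1, 1.3) → IN Λ
#3 (-5,-12): internal coord -5 + (-12)·τ' = -2.1672; -2.1672 ∉ [0.1, 1.3) → out
#4 (10,12): internal coord 10 + (12)·τ' = +7.1672; +7.1672 ∉ [0.1, 1.3) → out
#5 (-2,-9): internal coord -2 + (-9)·τ' = +0.1246; +0.1246 ∈ [0.1, 1.3) → IN Λ
#6 (-3,-12): internal coord -3 + (-12)·τ' = -0.1672; -0.1672 ∉ [0.1, 1.3) → out
#7 (-1,-1): internal coord -1 + (-1)·τ' = -0.7639; -0.7639 ∉ [0.1, 1.3) → out
#8 (1,3): internal coord 1 + (3)·τ' = +0.2918; +0.2918 ∈ [0.1, 1.3) → IN Λ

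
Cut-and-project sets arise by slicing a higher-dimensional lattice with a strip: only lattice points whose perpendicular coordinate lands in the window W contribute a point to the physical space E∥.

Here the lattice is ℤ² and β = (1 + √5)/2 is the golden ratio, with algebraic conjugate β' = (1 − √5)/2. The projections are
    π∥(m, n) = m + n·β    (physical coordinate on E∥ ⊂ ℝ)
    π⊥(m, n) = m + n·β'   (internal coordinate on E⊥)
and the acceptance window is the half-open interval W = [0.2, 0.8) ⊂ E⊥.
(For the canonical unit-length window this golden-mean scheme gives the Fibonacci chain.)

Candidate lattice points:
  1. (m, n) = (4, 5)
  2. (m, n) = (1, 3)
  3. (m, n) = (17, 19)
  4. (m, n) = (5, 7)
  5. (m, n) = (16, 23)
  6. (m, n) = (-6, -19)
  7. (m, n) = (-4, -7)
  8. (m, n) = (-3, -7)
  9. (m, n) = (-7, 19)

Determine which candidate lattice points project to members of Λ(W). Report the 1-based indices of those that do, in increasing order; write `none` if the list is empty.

4, 7

Compute β' = (1−√5)/2 = -0.6180, so π⊥(m,n) = m -0.6180·n.
#1 (4,5): internal coord 4 + (5)·β' = +0.9098; +0.9098 ∉ [0.2, 0.8) → out
#2 (1,3): internal coord 1 + (3)·β' = -0.8541; -0.8541 ∉ [0.2, 0.8) → out
#3 (17,19): internal coord 17 + (19)·β' = +5.2574; +5.2574 ∉ [0.2, 0.8) → out
#4 (5,7): internal coord 5 + (7)·β' = +0.6738; +0.6738 ∈ [0.2, 0.8) → IN Λ
#5 (16,23): internal coord 16 + (23)·β' = +1.7852; +1.7852 ∉ [0.2, 0.8) → out
#6 (-6,-19): internal coord -6 + (-19)·β' = +5.7426; +5.7426 ∉ [0.2, 0.8) → out
#7 (-4,-7): internal coord -4 + (-7)·β' = +0.3262; +0.3262 ∈ [0.2, 0.8) → IN Λ
#8 (-3,-7): internal coord -3 + (-7)·β' = +1.3262; +1.3262 ∉ [0.2, 0.8) → out
#9 (-7,19): internal coord -7 + (19)·β' = -18.7426; -18.7426 ∉ [0.2, 0.8) → out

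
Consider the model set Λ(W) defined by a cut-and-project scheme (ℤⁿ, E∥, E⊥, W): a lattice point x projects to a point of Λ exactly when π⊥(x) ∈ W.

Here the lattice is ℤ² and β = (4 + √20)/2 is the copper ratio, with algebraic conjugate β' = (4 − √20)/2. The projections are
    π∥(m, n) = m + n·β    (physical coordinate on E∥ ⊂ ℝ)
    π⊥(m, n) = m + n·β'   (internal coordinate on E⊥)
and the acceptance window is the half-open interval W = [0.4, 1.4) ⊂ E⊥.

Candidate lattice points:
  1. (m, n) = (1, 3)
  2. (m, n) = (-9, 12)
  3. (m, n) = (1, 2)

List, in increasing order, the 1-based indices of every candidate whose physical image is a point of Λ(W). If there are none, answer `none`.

Compute β' = (4−√20)/2 = -0.236068, so π⊥(m,n) = m -0.236068·n.
candidate 1: (m,n)=(1,3) → π∥ = 1+3·β ≈ 13.708204, π⊥ = 1+3·β' ≈ 0.291796 ∉ [0.4, 1.4) ⇒ out
candidate 2: (m,n)=(-9,12) → π∥ = -9+12·β ≈ 41.832816, π⊥ = -9+12·β' ≈ -11.832816 ∉ [0.4, 1.4) ⇒ out
candidate 3: (m,n)=(1,2) → π∥ = 1+2·β ≈ 9.472136, π⊥ = 1+2·β' ≈ 0.527864 ∈ [0.4, 1.4) ⇒ IN Λ

3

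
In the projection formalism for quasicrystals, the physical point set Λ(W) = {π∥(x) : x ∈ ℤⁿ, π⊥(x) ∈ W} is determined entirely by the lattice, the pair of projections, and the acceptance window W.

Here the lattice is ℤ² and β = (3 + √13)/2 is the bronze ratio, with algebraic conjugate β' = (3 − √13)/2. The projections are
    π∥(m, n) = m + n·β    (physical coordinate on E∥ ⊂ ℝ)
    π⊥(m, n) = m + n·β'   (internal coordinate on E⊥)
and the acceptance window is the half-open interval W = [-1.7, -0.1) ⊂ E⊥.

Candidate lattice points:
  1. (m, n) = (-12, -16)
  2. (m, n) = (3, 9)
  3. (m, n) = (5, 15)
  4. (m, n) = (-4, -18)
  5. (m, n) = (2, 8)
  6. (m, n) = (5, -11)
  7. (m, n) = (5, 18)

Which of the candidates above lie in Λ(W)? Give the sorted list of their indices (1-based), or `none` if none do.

5, 7

β' = (3−√13)/2 ≈ -0.3028.
#1 (-12,-16): internal coord -12 + (-16)·β' = -7.1556; -7.1556 ∉ [-1.7, -0.1) → out
#2 (3,9): internal coord 3 + (9)·β' = +0.2750; +0.2750 ∉ [-1.7, -0.1) → out
#3 (5,15): internal coord 5 + (15)·β' = +0.4584; +0.4584 ∉ [-1.7, -0.1) → out
#4 (-4,-18): internal coord -4 + (-18)·β' = +1.4500; +1.4500 ∉ [-1.7, -0.1) → out
#5 (2,8): internal coord 2 + (8)·β' = -0.4222; -0.4222 ∈ [-1.7, -0.1) → IN Λ
#6 (5,-11): internal coord 5 + (-11)·β' = +8.3305; +8.3305 ∉ [-1.7, -0.1) → out
#7 (5,18): internal coord 5 + (18)·β' = -0.4500; -0.4500 ∈ [-1.7, -0.1) → IN Λ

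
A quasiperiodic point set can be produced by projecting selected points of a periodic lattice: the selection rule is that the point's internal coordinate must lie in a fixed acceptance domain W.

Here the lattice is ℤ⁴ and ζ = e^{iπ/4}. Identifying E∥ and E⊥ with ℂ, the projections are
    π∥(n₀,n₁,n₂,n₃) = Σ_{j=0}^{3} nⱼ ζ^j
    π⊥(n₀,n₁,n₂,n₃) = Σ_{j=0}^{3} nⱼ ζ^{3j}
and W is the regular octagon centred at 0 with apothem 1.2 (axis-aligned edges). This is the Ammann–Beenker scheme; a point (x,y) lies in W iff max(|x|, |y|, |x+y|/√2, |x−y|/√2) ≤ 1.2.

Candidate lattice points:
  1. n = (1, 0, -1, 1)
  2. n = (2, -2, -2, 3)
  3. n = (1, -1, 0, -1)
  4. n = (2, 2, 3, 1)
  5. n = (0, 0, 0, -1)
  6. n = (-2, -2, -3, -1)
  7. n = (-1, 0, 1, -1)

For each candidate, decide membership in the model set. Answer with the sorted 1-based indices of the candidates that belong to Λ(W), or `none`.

5

Internal map: ζ^{3j} for j=0..3 gives (1,0), (−√2/2,√2/2), (0,−1), (√2/2,√2/2).
#1 (1, 0, -1, 1): internal (1.70711, 1.70711); octagon support 2.41421 vs apothem 1.2 → ∉ W
#2 (2, -2, -2, 3): internal (5.53553, 2.70711); octagon support 5.82843 vs apothem 1.2 → ∉ W
#3 (1, -1, 0, -1): internal (1.00000, -1.41421); octagon support 1.70711 vs apothem 1.2 → ∉ W
#4 (2, 2, 3, 1): internal (1.29289, -0.87868); octagon support 1.53553 vs apothem 1.2 → ∉ W
#5 (0, 0, 0, -1): internal (-0.70711, -0.70711); octagon support 1.00000 vs apothem 1.2 → ∈ W
#6 (-2, -2, -3, -1): internal (-1.29289, 0.87868); octagon support 1.53553 vs apothem 1.2 → ∉ W
#7 (-1, 0, 1, -1): internal (-1.70711, -1.70711); octagon support 2.41421 vs apothem 1.2 → ∉ W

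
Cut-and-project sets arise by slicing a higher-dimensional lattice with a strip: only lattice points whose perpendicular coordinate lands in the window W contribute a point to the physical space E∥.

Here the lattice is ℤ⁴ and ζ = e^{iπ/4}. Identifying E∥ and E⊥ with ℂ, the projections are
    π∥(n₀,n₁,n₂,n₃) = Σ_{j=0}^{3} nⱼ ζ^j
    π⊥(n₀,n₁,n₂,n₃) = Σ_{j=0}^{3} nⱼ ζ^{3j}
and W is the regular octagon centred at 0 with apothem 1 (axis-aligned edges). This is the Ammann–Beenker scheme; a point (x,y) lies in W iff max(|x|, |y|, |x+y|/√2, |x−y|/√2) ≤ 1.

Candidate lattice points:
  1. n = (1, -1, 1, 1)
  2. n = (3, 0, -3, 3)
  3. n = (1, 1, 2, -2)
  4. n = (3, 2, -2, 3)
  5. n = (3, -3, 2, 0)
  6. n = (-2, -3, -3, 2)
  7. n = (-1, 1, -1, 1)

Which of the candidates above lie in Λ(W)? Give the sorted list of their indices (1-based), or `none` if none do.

none

π⊥(n) = n₀ + n₁ζ³ + n₂ζ⁶ + n₃ζ⁹ where ζ = e^{iπ/4}.
candidate 1: n = (1, -1, 1, 1) → π⊥ ≈ (+2.41421, -1.00000); max(|x|,|y|,|x±y|/√2) = 2.41421 > 1 ⇒ ∉ W
candidate 2: n = (3, 0, -3, 3) → π⊥ ≈ (+5.12132, +5.12132); max(|x|,|y|,|x±y|/√2) = 7.24264 > 1 ⇒ ∉ W
candidate 3: n = (1, 1, 2, -2) → π⊥ ≈ (-1.12132, -2.70711); max(|x|,|y|,|x±y|/√2) = 2.70711 > 1 ⇒ ∉ W
candidate 4: n = (3, 2, -2, 3) → π⊥ ≈ (+3.70711, +5.53553); max(|x|,|y|,|x±y|/√2) = 6.53553 > 1 ⇒ ∉ W
candidate 5: n = (3, -3, 2, 0) → π⊥ ≈ (+5.12132, -4.12132); max(|x|,|y|,|x±y|/√2) = 6.53553 > 1 ⇒ ∉ W
candidate 6: n = (-2, -3, -3, 2) → π⊥ ≈ (+1.53553, +2.29289); max(|x|,|y|,|x±y|/√2) = 2.70711 > 1 ⇒ ∉ W
candidate 7: n = (-1, 1, -1, 1) → π⊥ ≈ (-1.00000, +2.41421); max(|x|,|y|,|x±y|/√2) = 2.41421 > 1 ⇒ ∉ W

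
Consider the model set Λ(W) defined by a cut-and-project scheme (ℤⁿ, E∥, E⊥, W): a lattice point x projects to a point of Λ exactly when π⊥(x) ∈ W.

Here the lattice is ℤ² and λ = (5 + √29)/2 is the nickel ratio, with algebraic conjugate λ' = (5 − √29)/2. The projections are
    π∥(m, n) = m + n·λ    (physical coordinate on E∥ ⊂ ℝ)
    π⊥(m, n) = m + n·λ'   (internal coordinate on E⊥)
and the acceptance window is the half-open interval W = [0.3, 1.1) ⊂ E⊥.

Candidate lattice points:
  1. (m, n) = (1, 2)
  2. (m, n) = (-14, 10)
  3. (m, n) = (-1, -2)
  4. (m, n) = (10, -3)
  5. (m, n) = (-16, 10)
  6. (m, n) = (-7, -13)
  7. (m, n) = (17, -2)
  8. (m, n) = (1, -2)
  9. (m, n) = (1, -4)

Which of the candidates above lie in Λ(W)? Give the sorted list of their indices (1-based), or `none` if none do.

λ' = (5−√29)/2 ≈ -0.192582.
candidate 1: (m,n)=(1,2) → π∥ = 1+2·λ ≈ 11.385165, π⊥ = 1+2·λ' ≈ 0.614835 ∈ [0.3, 1.1) ⇒ IN Λ
candidate 2: (m,n)=(-14,10) → π∥ = -14+10·λ ≈ 37.925824, π⊥ = -14+10·λ' ≈ -15.925824 ∉ [0.3, 1.1) ⇒ out
candidate 3: (m,n)=(-1,-2) → π∥ = -1-2·λ ≈ -11.385165, π⊥ = -1-2·λ' ≈ -0.614835 ∉ [0.3, 1.1) ⇒ out
candidate 4: (m,n)=(10,-3) → π∥ = 10-3·λ ≈ -5.577747, π⊥ = 10-3·λ' ≈ 10.577747 ∉ [0.3, 1.1) ⇒ out
candidate 5: (m,n)=(-16,10) → π∥ = -16+10·λ ≈ 35.925824, π⊥ = -16+10·λ' ≈ -17.925824 ∉ [0.3, 1.1) ⇒ out
candidate 6: (m,n)=(-7,-13) → π∥ = -7-13·λ ≈ -74.503571, π⊥ = -7-13·λ' ≈ -4.496429 ∉ [0.3, 1.1) ⇒ out
candidate 7: (m,n)=(17,-2) → π∥ = 17-2·λ ≈ 6.614835, π⊥ = 17-2·λ' ≈ 17.385165 ∉ [0.3, 1.1) ⇒ out
candidate 8: (m,n)=(1,-2) → π∥ = 1-2·λ ≈ -9.385165, π⊥ = 1-2·λ' ≈ 1.385165 ∉ [0.3, 1.1) ⇒ out
candidate 9: (m,n)=(1,-4) → π∥ = 1-4·λ ≈ -19.770330, π⊥ = 1-4·λ' ≈ 1.770330 ∉ [0.3, 1.1) ⇒ out

1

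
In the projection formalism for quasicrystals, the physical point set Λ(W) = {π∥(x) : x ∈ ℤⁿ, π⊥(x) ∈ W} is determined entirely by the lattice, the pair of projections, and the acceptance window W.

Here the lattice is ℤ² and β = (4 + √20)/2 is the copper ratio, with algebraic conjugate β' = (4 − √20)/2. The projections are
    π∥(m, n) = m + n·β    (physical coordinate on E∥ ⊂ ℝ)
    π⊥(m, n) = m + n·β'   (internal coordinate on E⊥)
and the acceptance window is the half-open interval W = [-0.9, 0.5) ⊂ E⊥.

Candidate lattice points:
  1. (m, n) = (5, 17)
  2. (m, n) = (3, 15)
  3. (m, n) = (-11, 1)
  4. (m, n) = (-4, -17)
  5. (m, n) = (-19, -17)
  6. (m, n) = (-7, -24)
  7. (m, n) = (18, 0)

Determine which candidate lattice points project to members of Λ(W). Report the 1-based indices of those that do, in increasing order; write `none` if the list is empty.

β' = (4−√20)/2 ≈ -0.236068.
#1 (5,17): internal coord 5 + (17)·β' = +0.986844; +0.986844 ∉ [-0.9, 0.5) → out
#2 (3,15): internal coord 3 + (15)·β' = -0.541020; -0.541020 ∈ [-0.9, 0.5) → IN Λ
#3 (-11,1): internal coord -11 + (1)·β' = -11.236068; -11.236068 ∉ [-0.9, 0.5) → out
#4 (-4,-17): internal coord -4 + (-17)·β' = +0.013156; +0.013156 ∈ [-0.9, 0.5) → IN Λ
#5 (-19,-17): internal coord -19 + (-17)·β' = -14.986844; -14.986844 ∉ [-0.9, 0.5) → out
#6 (-7,-24): internal coord -7 + (-24)·β' = -1.334369; -1.334369 ∉ [-0.9, 0.5) → out
#7 (18,0): internal coord 18 + (0)·β' = +18.000000; +18.000000 ∉ [-0.9, 0.5) → out

2, 4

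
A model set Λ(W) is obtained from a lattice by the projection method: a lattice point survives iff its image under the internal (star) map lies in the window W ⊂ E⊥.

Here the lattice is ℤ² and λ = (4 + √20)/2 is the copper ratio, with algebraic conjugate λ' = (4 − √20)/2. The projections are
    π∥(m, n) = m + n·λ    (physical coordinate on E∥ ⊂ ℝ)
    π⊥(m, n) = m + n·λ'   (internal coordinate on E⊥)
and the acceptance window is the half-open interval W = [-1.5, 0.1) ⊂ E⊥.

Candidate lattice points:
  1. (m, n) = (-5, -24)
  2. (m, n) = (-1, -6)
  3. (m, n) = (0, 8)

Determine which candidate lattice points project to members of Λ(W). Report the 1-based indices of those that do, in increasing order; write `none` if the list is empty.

none

Compute λ' = (4−√20)/2 = -0.23607, so π⊥(m,n) = m -0.23607·n.
candidate 1: (m,n)=(-5,-24) → π∥ = -5-24·λ ≈ -106.66563, π⊥ = -5-24·λ' ≈ 0.66563 ∉ [-1.5, 0.1) ⇒ out
candidate 2: (m,n)=(-1,-6) → π∥ = -1-6·λ ≈ -26.41641, π⊥ = -1-6·λ' ≈ 0.41641 ∉ [-1.5, 0.1) ⇒ out
candidate 3: (m,n)=(0,8) → π∥ = 0+8·λ ≈ 33.88854, π⊥ = 0+8·λ' ≈ -1.88854 ∉ [-1.5, 0.1) ⇒ out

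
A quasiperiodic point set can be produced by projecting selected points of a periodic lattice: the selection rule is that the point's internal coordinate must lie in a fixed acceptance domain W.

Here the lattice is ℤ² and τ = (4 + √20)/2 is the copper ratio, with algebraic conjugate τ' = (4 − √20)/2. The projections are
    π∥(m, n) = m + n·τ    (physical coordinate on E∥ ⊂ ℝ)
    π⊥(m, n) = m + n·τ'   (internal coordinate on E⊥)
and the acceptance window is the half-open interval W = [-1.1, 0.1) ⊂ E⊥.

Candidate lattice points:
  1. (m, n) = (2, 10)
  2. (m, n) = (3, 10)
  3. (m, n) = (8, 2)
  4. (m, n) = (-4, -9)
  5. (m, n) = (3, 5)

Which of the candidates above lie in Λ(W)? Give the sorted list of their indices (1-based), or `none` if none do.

Compute τ' = (4−√20)/2 = -0.236068, so π⊥(m,n) = m -0.236068·n.
candidate 1: (m,n)=(2,10) → π∥ = 2+10·τ ≈ 44.360680, π⊥ = 2+10·τ' ≈ -0.360680 ∈ [-1.1, 0.1) ⇒ IN Λ
candidate 2: (m,n)=(3,10) → π∥ = 3+10·τ ≈ 45.360680, π⊥ = 3+10·τ' ≈ 0.639320 ∉ [-1.1, 0.1) ⇒ out
candidate 3: (m,n)=(8,2) → π∥ = 8+2·τ ≈ 16.472136, π⊥ = 8+2·τ' ≈ 7.527864 ∉ [-1.1, 0.1) ⇒ out
candidate 4: (m,n)=(-4,-9) → π∥ = -4-9·τ ≈ -42.124612, π⊥ = -4-9·τ' ≈ -1.875388 ∉ [-1.1, 0.1) ⇒ out
candidate 5: (m,n)=(3,5) → π∥ = 3+5·τ ≈ 24.180340, π⊥ = 3+5·τ' ≈ 1.819660 ∉ [-1.1, 0.1) ⇒ out

1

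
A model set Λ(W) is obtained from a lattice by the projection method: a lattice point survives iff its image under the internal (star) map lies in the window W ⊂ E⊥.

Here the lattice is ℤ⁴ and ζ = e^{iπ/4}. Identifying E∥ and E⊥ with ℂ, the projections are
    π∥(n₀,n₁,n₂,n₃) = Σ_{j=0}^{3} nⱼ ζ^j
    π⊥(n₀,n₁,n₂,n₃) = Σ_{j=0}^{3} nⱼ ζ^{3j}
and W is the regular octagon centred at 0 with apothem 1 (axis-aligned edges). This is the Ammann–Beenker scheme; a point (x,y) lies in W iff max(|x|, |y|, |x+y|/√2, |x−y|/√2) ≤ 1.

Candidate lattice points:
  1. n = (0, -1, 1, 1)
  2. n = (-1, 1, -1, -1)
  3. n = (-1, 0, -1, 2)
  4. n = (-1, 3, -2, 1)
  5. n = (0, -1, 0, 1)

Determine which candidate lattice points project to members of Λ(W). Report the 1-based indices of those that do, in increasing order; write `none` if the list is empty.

Internal map: ζ^{3j} for j=0..3 gives (1,0), (−√2/2,√2/2), (0,−1), (√2/2,√2/2).
#1 (0, -1, 1, 1): internal (1.414214, -1.000000); octagon support 1.707107 vs apothem 1 → ∉ W
#2 (-1, 1, -1, -1): internal (-2.414214, 1.000000); octagon support 2.414214 vs apothem 1 → ∉ W
#3 (-1, 0, -1, 2): internal (0.414214, 2.414214); octagon support 2.414214 vs apothem 1 → ∉ W
#4 (-1, 3, -2, 1): internal (-2.414214, 4.828427); octagon support 5.121320 vs apothem 1 → ∉ W
#5 (0, -1, 0, 1): internal (1.414214, 0.000000); octagon support 1.414214 vs apothem 1 → ∉ W

none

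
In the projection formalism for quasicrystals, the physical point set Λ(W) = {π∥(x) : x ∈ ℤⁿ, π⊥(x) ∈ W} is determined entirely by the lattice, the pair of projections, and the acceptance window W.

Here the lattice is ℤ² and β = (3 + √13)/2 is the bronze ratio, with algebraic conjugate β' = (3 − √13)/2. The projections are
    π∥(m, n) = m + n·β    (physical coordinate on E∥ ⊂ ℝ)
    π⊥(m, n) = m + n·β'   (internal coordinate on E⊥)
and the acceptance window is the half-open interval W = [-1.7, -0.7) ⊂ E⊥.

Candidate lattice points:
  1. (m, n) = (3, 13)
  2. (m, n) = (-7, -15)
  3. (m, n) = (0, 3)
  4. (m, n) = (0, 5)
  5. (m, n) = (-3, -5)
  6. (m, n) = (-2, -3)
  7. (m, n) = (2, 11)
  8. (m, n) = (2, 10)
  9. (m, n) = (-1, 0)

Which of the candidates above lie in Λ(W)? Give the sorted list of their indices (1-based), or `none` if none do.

β' = (3−√13)/2 ≈ -0.30278.
[1] lift (3,13): star map gives -0.93608; window check -1.7 ≤ -0.93608 < -0.7 is true → IN Λ
[2] lift (-7,-15): star map gives -2.45837; window check -1.7 ≤ -2.45837 < -0.7 is false → out
[3] lift (0,3): star map gives -0.90833; window check -1.7 ≤ -0.90833 < -0.7 is true → IN Λ
[4] lift (0,5): star map gives -1.51388; window check -1.7 ≤ -1.51388 < -0.7 is true → IN Λ
[5] lift (-3,-5): star map gives -1.48612; window check -1.7 ≤ -1.48612 < -0.7 is true → IN Λ
[6] lift (-2,-3): star map gives -1.09167; window check -1.7 ≤ -1.09167 < -0.7 is true → IN Λ
[7] lift (2,11): star map gives -1.33053; window check -1.7 ≤ -1.33053 < -0.7 is true → IN Λ
[8] lift (2,10): star map gives -1.02776; window check -1.7 ≤ -1.02776 < -0.7 is true → IN Λ
[9] lift (-1,0): star map gives -1.00000; window check -1.7 ≤ -1.00000 < -0.7 is true → IN Λ

1, 3, 4, 5, 6, 7, 8, 9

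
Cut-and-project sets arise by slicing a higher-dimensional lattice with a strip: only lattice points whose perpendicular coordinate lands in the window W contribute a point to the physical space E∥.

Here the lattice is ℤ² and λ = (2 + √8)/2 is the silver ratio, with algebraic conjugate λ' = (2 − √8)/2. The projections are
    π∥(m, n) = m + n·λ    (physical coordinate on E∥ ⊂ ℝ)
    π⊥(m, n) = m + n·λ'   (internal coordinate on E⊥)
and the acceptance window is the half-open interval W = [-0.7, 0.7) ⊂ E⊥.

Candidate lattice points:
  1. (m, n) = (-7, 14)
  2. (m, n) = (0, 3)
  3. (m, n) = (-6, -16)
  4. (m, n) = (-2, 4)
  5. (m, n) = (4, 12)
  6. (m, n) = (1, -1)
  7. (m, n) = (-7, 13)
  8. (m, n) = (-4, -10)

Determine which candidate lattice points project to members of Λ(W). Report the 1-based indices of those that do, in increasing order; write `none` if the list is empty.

λ' = (2−√8)/2 ≈ -0.41421.
#1 (-7,14): internal coord -7 + (14)·λ' = -12.79899; -12.79899 ∉ [-0.7, 0.7) → out
#2 (0,3): internal coord 0 + (3)·λ' = -1.24264; -1.24264 ∉ [-0.7, 0.7) → out
#3 (-6,-16): internal coord -6 + (-16)·λ' = +0.62742; +0.62742 ∈ [-0.7, 0.7) → IN Λ
#4 (-2,4): internal coord -2 + (4)·λ' = -3.65685; -3.65685 ∉ [-0.7, 0.7) → out
#5 (4,12): internal coord 4 + (12)·λ' = -0.97056; -0.97056 ∉ [-0.7, 0.7) → out
#6 (1,-1): internal coord 1 + (-1)·λ' = +1.41421; +1.41421 ∉ [-0.7, 0.7) → out
#7 (-7,13): internal coord -7 + (13)·λ' = -12.38478; -12.38478 ∉ [-0.7, 0.7) → out
#8 (-4,-10): internal coord -4 + (-10)·λ' = +0.14214; +0.14214 ∈ [-0.7, 0.7) → IN Λ

3, 8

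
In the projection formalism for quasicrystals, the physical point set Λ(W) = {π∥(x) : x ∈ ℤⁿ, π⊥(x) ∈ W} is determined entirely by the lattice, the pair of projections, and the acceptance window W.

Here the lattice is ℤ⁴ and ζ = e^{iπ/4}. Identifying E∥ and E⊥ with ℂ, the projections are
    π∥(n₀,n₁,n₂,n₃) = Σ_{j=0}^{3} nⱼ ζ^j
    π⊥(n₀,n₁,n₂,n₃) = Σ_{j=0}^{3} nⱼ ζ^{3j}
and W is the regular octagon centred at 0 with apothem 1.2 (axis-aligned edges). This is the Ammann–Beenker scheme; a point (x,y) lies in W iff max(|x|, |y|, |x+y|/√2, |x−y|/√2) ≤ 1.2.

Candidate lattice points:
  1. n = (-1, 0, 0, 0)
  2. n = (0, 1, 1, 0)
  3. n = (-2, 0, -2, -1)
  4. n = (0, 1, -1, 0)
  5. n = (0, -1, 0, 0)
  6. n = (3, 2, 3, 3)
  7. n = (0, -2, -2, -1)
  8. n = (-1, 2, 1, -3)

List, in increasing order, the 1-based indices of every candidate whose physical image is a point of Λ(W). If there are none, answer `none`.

1, 2, 5, 7

With ζ = e^{iπ/4} the internal vectors are ζ^0,ζ^3,ζ^6,ζ^9.
#1 (-1, 0, 0, 0): internal (-1.000000, 0.000000); octagon support 1.000000 vs apothem 1.2 → ∈ W
#2 (0, 1, 1, 0): internal (-0.707107, -0.292893); octagon support 0.707107 vs apothem 1.2 → ∈ W
#3 (-2, 0, -2, -1): internal (-2.707107, 1.292893); octagon support 2.828427 vs apothem 1.2 → ∉ W
#4 (0, 1, -1, 0): internal (-0.707107, 1.707107); octagon support 1.707107 vs apothem 1.2 → ∉ W
#5 (0, -1, 0, 0): internal (0.707107, -0.707107); octagon support 1.000000 vs apothem 1.2 → ∈ W
#6 (3, 2, 3, 3): internal (3.707107, 0.535534); octagon support 3.707107 vs apothem 1.2 → ∉ W
#7 (0, -2, -2, -1): internal (0.707107, -0.121320); octagon support 0.707107 vs apothem 1.2 → ∈ W
#8 (-1, 2, 1, -3): internal (-4.535534, -1.707107); octagon support 4.535534 vs apothem 1.2 → ∉ W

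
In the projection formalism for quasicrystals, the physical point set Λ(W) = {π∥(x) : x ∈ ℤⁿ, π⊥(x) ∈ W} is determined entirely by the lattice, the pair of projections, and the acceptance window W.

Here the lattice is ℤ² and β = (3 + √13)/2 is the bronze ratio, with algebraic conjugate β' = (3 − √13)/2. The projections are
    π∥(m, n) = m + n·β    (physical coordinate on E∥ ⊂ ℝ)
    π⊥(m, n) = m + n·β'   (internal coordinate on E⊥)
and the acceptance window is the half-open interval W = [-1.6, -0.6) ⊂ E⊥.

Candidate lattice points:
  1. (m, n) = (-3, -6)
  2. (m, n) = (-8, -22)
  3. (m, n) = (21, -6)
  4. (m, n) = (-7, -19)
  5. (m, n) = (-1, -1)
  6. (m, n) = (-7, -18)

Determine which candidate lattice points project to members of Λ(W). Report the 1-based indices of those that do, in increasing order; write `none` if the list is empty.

1, 2, 4, 5, 6

Numerically β ≈ 3.3028 and β' = −1/β ≈ -0.3028.
[1] lift (-3,-6): star map gives -1.1833; window check -1.6 ≤ -1.1833 < -0.6 is true → IN Λ
[2] lift (-8,-22): star map gives -1.3389; window check -1.6 ≤ -1.3389 < -0.6 is true → IN Λ
[3] lift (21,-6): star map gives 22.8167; window check -1.6 ≤ 22.8167 < -0.6 is false → out
[4] lift (-7,-19): star map gives -1.2473; window check -1.6 ≤ -1.2473 < -0.6 is true → IN Λ
[5] lift (-1,-1): star map gives -0.6972; window check -1.6 ≤ -0.6972 < -0.6 is true → IN Λ
[6] lift (-7,-18): star map gives -1.5500; window check -1.6 ≤ -1.5500 < -0.6 is true → IN Λ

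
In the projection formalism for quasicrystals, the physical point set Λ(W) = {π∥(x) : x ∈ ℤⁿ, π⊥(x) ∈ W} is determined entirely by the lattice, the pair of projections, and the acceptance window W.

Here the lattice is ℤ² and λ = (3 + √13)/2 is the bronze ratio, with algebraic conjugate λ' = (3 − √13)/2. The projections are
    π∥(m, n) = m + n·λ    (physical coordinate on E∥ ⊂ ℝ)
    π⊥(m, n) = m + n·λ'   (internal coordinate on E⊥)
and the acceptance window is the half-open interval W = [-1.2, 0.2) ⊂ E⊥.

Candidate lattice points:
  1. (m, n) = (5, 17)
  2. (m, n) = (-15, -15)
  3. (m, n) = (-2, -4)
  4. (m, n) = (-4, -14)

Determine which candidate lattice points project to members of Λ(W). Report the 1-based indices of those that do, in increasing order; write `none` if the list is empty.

1, 3

Compute λ' = (3−√13)/2 = -0.302776, so π⊥(m,n) = m -0.302776·n.
candidate 1: (m,n)=(5,17) → π∥ = 5+17·λ ≈ 61.147186, π⊥ = 5+17·λ' ≈ -0.147186 ∈ [-1.2, 0.2) ⇒ IN Λ
candidate 2: (m,n)=(-15,-15) → π∥ = -15-15·λ ≈ -64.541635, π⊥ = -15-15·λ' ≈ -10.458365 ∉ [-1.2, 0.2) ⇒ out
candidate 3: (m,n)=(-2,-4) → π∥ = -2-4·λ ≈ -15.211103, π⊥ = -2-4·λ' ≈ -0.788897 ∈ [-1.2, 0.2) ⇒ IN Λ
candidate 4: (m,n)=(-4,-14) → π∥ = -4-14·λ ≈ -50.238859, π⊥ = -4-14·λ' ≈ 0.238859 ∉ [-1.2, 0.2) ⇒ out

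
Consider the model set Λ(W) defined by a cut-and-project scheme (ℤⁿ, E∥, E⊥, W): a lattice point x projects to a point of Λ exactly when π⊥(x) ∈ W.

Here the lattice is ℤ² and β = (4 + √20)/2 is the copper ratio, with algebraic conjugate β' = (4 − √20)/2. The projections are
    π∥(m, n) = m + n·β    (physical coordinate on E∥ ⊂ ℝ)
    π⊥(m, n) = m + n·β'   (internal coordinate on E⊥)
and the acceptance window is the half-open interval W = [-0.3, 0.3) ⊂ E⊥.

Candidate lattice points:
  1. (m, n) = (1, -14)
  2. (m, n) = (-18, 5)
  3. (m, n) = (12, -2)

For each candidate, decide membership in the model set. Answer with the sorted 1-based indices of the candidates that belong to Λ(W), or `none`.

none

β' = (4−√20)/2 ≈ -0.23607.
#1 (1,-14): internal coord 1 + (-14)·β' = +4.30495; +4.30495 ∉ [-0.3, 0.3) → out
#2 (-18,5): internal coord -18 + (5)·β' = -19.18034; -19.18034 ∉ [-0.3, 0.3) → out
#3 (12,-2): internal coord 12 + (-2)·β' = +12.47214; +12.47214 ∉ [-0.3, 0.3) → out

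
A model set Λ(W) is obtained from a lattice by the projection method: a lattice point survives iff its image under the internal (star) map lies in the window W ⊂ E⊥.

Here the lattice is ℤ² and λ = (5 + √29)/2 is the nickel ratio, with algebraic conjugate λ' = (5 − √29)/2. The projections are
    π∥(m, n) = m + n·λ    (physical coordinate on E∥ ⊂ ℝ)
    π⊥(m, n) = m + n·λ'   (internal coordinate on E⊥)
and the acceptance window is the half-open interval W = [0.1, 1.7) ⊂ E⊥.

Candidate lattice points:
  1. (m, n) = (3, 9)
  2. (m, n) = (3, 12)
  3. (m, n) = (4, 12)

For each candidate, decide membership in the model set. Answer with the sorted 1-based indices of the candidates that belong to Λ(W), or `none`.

Numerically λ ≈ 5.192582 and λ' = −1/λ ≈ -0.192582.
candidate 1: (m,n)=(3,9) → π∥ = 3+9·λ ≈ 49.733242, π⊥ = 3+9·λ' ≈ 1.266758 ∈ [0.1, 1.7) ⇒ IN Λ
candidate 2: (m,n)=(3,12) → π∥ = 3+12·λ ≈ 65.310989, π⊥ = 3+12·λ' ≈ 0.689011 ∈ [0.1, 1.7) ⇒ IN Λ
candidate 3: (m,n)=(4,12) → π∥ = 4+12·λ ≈ 66.310989, π⊥ = 4+12·λ' ≈ 1.689011 ∈ [0.1, 1.7) ⇒ IN Λ

1, 2, 3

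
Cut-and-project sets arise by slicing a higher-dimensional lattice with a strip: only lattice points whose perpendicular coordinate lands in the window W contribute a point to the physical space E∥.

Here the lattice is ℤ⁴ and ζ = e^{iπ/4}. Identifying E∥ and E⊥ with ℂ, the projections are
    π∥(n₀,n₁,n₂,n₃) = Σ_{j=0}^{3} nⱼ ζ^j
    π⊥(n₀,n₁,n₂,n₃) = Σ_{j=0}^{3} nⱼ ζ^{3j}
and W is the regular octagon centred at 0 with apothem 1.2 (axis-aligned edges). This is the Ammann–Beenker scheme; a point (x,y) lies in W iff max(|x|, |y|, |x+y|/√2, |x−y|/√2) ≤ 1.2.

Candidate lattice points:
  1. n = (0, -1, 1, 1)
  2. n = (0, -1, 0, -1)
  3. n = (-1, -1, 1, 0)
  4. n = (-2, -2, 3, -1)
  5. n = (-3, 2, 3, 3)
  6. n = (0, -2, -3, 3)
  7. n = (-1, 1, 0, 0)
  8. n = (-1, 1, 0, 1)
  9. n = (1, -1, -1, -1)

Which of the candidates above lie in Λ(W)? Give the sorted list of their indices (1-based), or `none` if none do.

With ζ = e^{iπ/4} the internal vectors are ζ^0,ζ^3,ζ^6,ζ^9.
candidate 1: n = (0, -1, 1, 1) → π⊥ ≈ (+1.414214, -1.000000); max(|x|,|y|,|x±y|/√2) = 1.707107 > 1.2 ⇒ ∉ W
candidate 2: n = (0, -1, 0, -1) → π⊥ ≈ (+0.000000, -1.414214); max(|x|,|y|,|x±y|/√2) = 1.414214 > 1.2 ⇒ ∉ W
candidate 3: n = (-1, -1, 1, 0) → π⊥ ≈ (-0.292893, -1.707107); max(|x|,|y|,|x±y|/√2) = 1.707107 > 1.2 ⇒ ∉ W
candidate 4: n = (-2, -2, 3, -1) → π⊥ ≈ (-1.292893, -5.121320); max(|x|,|y|,|x±y|/√2) = 5.121320 > 1.2 ⇒ ∉ W
candidate 5: n = (-3, 2, 3, 3) → π⊥ ≈ (-2.292893, +0.535534); max(|x|,|y|,|x±y|/√2) = 2.292893 > 1.2 ⇒ ∉ W
candidate 6: n = (0, -2, -3, 3) → π⊥ ≈ (+3.535534, +3.707107); max(|x|,|y|,|x±y|/√2) = 5.121320 > 1.2 ⇒ ∉ W
candidate 7: n = (-1, 1, 0, 0) → π⊥ ≈ (-1.707107, +0.707107); max(|x|,|y|,|x±y|/√2) = 1.707107 > 1.2 ⇒ ∉ W
candidate 8: n = (-1, 1, 0, 1) → π⊥ ≈ (-1.000000, +1.414214); max(|x|,|y|,|x±y|/√2) = 1.707107 > 1.2 ⇒ ∉ W
candidate 9: n = (1, -1, -1, -1) → π⊥ ≈ (+1.000000, -0.414214); max(|x|,|y|,|x±y|/√2) = 1.000000 ≤ 1.2 ⇒ ∈ W

9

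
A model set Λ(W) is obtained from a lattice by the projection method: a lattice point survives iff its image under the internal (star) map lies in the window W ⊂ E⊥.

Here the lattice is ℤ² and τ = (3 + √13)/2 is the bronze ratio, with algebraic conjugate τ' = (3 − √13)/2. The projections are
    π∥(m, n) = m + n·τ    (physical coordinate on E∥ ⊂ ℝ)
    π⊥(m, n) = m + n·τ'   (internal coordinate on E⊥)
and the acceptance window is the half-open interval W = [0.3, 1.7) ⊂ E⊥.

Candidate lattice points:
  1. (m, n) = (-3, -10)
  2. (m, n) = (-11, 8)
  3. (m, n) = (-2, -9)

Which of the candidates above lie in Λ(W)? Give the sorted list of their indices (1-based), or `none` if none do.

3

Compute τ' = (3−√13)/2 = -0.302776, so π⊥(m,n) = m -0.302776·n.
candidate 1: (m,n)=(-3,-10) → π∥ = -3-10·τ ≈ -36.027756, π⊥ = -3-10·τ' ≈ 0.027756 ∉ [0.3, 1.7) ⇒ out
candidate 2: (m,n)=(-11,8) → π∥ = -11+8·τ ≈ 15.422205, π⊥ = -11+8·τ' ≈ -13.422205 ∉ [0.3, 1.7) ⇒ out
candidate 3: (m,n)=(-2,-9) → π∥ = -2-9·τ ≈ -31.724981, π⊥ = -2-9·τ' ≈ 0.724981 ∈ [0.3, 1.7) ⇒ IN Λ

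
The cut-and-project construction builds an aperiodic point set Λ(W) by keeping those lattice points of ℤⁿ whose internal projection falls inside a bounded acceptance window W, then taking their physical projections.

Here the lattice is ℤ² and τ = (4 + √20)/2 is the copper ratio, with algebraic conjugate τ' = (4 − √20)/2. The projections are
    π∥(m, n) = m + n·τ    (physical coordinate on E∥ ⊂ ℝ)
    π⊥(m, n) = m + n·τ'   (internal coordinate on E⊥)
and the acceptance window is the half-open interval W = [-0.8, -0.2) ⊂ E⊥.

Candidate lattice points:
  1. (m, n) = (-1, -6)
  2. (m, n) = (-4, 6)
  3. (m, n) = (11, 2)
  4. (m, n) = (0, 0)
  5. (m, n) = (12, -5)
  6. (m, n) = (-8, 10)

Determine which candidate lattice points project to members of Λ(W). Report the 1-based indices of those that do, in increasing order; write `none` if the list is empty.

none

Compute τ' = (4−√20)/2 = -0.236068, so π⊥(m,n) = m -0.236068·n.
[1] lift (-1,-6): star map gives 0.416408; window check -0.8 ≤ 0.416408 < -0.2 is false → out
[2] lift (-4,6): star map gives -5.416408; window check -0.8 ≤ -5.416408 < -0.2 is false → out
[3] lift (11,2): star map gives 10.527864; window check -0.8 ≤ 10.527864 < -0.2 is false → out
[4] lift (0,0): star map gives 0.000000; window check -0.8 ≤ 0.000000 < -0.2 is false → out
[5] lift (12,-5): star map gives 13.180340; window check -0.8 ≤ 13.180340 < -0.2 is false → out
[6] lift (-8,10): star map gives -10.360680; window check -0.8 ≤ -10.360680 < -0.2 is false → out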